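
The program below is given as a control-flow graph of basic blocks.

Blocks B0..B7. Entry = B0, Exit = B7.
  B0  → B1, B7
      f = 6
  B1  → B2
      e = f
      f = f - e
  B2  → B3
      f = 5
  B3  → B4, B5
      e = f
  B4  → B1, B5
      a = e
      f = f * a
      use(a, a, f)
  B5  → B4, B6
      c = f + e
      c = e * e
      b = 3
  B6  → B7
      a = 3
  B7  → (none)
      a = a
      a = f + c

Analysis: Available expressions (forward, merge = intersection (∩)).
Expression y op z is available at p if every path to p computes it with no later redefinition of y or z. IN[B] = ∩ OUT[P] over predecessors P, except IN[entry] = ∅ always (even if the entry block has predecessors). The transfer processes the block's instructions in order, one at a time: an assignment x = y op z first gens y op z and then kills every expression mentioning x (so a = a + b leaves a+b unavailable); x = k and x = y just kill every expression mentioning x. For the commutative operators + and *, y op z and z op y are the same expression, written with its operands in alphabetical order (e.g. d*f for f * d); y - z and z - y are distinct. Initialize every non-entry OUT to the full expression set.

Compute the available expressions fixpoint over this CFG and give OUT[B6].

Answer: {e*e, e+f}

Derivation:
Per-block solution:
  B0:  IN={}  OUT={}
  B1:  IN={}  OUT={}
  B2:  IN={}  OUT={}
  B3:  IN={}  OUT={}
  B4:  IN={}  OUT={}
  B5:  IN={}  OUT={e*e, e+f}
  B6:  IN={e*e, e+f}  OUT={e*e, e+f}
  B7:  IN={}  OUT={c+f}

Merge at B6: IN[B6] = OUT[B5] = {e*e, e+f}
Applying B6's transfer function to that IN value gives OUT[B6] (row B6 above).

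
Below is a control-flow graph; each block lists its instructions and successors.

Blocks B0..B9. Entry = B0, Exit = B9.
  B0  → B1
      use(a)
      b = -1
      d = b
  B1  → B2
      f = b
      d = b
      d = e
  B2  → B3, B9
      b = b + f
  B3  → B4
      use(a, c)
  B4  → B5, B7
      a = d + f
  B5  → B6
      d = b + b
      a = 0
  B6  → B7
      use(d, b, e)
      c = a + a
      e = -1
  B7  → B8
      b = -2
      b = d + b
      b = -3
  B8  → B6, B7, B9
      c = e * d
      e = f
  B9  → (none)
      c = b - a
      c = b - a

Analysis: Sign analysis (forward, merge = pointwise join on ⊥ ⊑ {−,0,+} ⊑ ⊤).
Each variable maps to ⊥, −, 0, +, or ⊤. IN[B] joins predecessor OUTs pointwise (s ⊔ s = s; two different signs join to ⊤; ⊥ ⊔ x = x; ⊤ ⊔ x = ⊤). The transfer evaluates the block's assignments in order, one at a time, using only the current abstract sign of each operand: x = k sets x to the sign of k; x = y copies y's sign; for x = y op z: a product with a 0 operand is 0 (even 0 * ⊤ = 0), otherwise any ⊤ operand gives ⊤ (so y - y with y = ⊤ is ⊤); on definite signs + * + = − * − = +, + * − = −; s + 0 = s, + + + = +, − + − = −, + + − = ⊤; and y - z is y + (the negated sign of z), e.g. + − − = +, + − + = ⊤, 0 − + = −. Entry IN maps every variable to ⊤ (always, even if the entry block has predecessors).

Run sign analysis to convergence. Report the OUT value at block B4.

Fixpoint table:
  B0: | IN=(all ⊤) | OUT={b:-, d:-; rest ⊤}
  B1: | IN={b:-, d:-; rest ⊤} | OUT={b:-, f:-; rest ⊤}
  B2: | IN={b:-, f:-; rest ⊤} | OUT={b:-, f:-; rest ⊤}
  B3: | IN={b:-, f:-; rest ⊤} | OUT={b:-, f:-; rest ⊤}
  B4: | IN={b:-, f:-; rest ⊤} | OUT={b:-, f:-; rest ⊤}
  B5: | IN={b:-, f:-; rest ⊤} | OUT={a:0, b:-, d:-, f:-; rest ⊤}
  B6: | IN={b:-, f:-; rest ⊤} | OUT={b:-, e:-, f:-; rest ⊤}
  B7: | IN={b:-, f:-; rest ⊤} | OUT={b:-, f:-; rest ⊤}
  B8: | IN={b:-, f:-; rest ⊤} | OUT={b:-, e:-, f:-; rest ⊤}
  B9: | IN={b:-, f:-; rest ⊤} | OUT={b:-, f:-; rest ⊤}

Merge at B4: IN[B4] = OUT[B3] = {a: ⊤, b: -, c: ⊤, d: ⊤, e: ⊤, f: -}
Applying B4's transfer function to that IN value gives OUT[B4] (row B4 above).

Answer: {a: ⊤, b: -, c: ⊤, d: ⊤, e: ⊤, f: -}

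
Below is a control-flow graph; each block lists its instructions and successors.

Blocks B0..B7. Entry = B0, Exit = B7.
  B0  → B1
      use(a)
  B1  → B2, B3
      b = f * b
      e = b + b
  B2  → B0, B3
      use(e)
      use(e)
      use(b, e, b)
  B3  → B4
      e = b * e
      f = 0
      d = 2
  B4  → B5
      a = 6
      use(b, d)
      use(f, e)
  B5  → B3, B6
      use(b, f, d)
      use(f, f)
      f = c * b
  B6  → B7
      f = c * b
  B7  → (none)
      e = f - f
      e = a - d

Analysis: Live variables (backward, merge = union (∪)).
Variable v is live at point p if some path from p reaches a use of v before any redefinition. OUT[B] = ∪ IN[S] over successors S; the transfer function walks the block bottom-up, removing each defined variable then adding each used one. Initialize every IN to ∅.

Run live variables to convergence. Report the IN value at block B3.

Answer: {b, c, e}

Working:
Per-block solution:
  B0: | IN={a, b, c, f} | OUT={a, b, c, f}
  B1: | IN={a, b, c, f} | OUT={a, b, c, e, f}
  B2: | IN={a, b, c, e, f} | OUT={a, b, c, e, f}
  B3: | IN={b, c, e} | OUT={b, c, d, e, f}
  B4: | IN={b, c, d, e, f} | OUT={a, b, c, d, e, f}
  B5: | IN={a, b, c, d, e, f} | OUT={a, b, c, d, e}
  B6: | IN={a, b, c, d} | OUT={a, d, f}
  B7: | IN={a, d, f} | OUT={}

Merge at B3: OUT[B3] = IN[B4] = {b, c, d, e, f}
Applying B3's transfer function to that OUT value gives IN[B3] (row B3 above).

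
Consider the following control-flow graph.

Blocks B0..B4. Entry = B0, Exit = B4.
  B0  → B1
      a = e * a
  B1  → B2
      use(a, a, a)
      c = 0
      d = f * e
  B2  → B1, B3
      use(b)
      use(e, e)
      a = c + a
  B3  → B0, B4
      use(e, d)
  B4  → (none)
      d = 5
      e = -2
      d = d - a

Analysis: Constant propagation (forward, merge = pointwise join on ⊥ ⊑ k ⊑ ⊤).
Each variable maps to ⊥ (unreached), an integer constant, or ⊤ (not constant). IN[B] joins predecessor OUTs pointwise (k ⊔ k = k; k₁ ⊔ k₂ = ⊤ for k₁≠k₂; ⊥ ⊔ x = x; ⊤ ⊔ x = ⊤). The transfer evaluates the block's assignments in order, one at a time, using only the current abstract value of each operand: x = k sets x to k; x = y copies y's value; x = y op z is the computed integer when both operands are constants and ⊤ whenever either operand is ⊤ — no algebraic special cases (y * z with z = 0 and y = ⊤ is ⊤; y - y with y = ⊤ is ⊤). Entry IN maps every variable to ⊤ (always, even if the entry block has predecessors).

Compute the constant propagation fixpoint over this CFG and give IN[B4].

Per-block solution:
  B0:  IN=(all ⊤)  OUT=(all ⊤)
  B1:  IN=(all ⊤)  OUT={c:0; rest ⊤}
  B2:  IN={c:0; rest ⊤}  OUT={c:0; rest ⊤}
  B3:  IN={c:0; rest ⊤}  OUT={c:0; rest ⊤}
  B4:  IN={c:0; rest ⊤}  OUT={c:0, e:-2; rest ⊤}

Merge at B4: IN[B4] = OUT[B3] = {a: ⊤, b: ⊤, c: 0, d: ⊤, e: ⊤, f: ⊤}

Answer: {a: ⊤, b: ⊤, c: 0, d: ⊤, e: ⊤, f: ⊤}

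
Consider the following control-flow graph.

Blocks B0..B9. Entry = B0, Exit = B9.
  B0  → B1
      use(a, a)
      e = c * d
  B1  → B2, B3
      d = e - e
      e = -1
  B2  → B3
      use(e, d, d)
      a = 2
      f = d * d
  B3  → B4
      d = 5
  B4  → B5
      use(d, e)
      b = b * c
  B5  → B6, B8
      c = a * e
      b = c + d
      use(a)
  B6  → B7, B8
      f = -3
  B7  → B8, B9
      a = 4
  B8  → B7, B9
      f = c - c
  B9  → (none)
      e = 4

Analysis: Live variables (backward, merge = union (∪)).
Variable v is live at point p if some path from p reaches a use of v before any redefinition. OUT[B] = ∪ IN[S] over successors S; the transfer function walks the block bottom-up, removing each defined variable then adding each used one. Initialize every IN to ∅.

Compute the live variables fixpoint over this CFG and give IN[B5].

Answer: {a, d, e}

Trace:
Fixpoint table:
  B0:  IN={a, b, c, d}  OUT={a, b, c, e}
  B1:  IN={a, b, c, e}  OUT={a, b, c, d, e}
  B2:  IN={b, c, d, e}  OUT={a, b, c, e}
  B3:  IN={a, b, c, e}  OUT={a, b, c, d, e}
  B4:  IN={a, b, c, d, e}  OUT={a, d, e}
  B5:  IN={a, d, e}  OUT={c}
  B6:  IN={c}  OUT={c}
  B7:  IN={c}  OUT={c}
  B8:  IN={c}  OUT={c}
  B9:  IN={}  OUT={}

Merge at B5: OUT[B5] = IN[B6] ⊔ IN[B8] = {c}
Applying B5's transfer function to that OUT value gives IN[B5] (row B5 above).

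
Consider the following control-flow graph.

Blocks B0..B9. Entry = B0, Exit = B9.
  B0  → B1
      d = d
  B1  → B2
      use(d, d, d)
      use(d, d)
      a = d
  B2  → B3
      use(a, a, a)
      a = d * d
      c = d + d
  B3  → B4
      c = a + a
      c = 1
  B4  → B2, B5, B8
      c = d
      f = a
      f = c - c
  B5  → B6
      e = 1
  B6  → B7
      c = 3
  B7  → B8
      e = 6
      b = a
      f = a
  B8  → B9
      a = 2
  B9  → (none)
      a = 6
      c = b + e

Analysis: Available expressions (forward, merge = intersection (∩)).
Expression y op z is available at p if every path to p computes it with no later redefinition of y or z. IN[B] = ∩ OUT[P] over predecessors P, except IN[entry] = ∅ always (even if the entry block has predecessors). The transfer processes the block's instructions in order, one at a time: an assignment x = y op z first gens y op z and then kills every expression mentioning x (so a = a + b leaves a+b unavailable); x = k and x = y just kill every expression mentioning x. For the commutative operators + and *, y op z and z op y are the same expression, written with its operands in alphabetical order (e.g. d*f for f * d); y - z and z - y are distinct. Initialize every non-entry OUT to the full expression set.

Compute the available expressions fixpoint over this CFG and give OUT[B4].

Fixpoint table:
  B0:  IN={}  OUT={}
  B1:  IN={}  OUT={}
  B2:  IN={}  OUT={d*d, d+d}
  B3:  IN={d*d, d+d}  OUT={a+a, d*d, d+d}
  B4:  IN={a+a, d*d, d+d}  OUT={a+a, c-c, d*d, d+d}
  B5:  IN={a+a, c-c, d*d, d+d}  OUT={a+a, c-c, d*d, d+d}
  B6:  IN={a+a, c-c, d*d, d+d}  OUT={a+a, d*d, d+d}
  B7:  IN={a+a, d*d, d+d}  OUT={a+a, d*d, d+d}
  B8:  IN={a+a, d*d, d+d}  OUT={d*d, d+d}
  B9:  IN={d*d, d+d}  OUT={b+e, d*d, d+d}

Merge at B4: IN[B4] = OUT[B3] = {a+a, d*d, d+d}
Applying B4's transfer function to that IN value gives OUT[B4] (row B4 above).

Answer: {a+a, c-c, d*d, d+d}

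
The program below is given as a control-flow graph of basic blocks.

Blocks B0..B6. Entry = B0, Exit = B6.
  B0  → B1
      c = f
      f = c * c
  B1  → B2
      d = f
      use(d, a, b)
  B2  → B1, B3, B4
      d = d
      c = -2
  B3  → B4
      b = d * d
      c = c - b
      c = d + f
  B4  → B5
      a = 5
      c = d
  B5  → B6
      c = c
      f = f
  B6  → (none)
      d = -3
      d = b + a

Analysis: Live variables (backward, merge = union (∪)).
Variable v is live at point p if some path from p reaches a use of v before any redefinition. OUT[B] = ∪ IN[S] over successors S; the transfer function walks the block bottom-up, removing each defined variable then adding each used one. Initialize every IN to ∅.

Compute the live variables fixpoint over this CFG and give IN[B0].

Answer: {a, b, f}

Trace:
Fixpoint table:
  B0:   IN={a, b, f}   OUT={a, b, f}
  B1:   IN={a, b, f}   OUT={a, b, d, f}
  B2:   IN={a, b, d, f}   OUT={a, b, c, d, f}
  B3:   IN={c, d, f}   OUT={b, d, f}
  B4:   IN={b, d, f}   OUT={a, b, c, f}
  B5:   IN={a, b, c, f}   OUT={a, b}
  B6:   IN={a, b}   OUT={}

Merge at B0: OUT[B0] = IN[B1] = {a, b, f}
Applying B0's transfer function to that OUT value gives IN[B0] (row B0 above).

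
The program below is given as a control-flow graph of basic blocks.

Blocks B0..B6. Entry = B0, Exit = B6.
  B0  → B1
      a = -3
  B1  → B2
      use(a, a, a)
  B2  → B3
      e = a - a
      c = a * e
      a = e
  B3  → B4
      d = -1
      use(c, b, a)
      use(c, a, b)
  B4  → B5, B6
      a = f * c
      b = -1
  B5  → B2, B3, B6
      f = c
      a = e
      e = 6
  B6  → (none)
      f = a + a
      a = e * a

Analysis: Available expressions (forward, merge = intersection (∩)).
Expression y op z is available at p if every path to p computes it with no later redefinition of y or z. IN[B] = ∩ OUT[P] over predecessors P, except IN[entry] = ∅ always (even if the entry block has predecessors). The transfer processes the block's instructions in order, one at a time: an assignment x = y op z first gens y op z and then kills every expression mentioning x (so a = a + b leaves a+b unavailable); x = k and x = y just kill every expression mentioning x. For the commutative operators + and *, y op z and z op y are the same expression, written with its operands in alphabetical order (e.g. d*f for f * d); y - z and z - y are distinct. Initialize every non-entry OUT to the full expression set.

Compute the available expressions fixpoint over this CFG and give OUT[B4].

Fixpoint table:
  B0:  IN={}  OUT={}
  B1:  IN={}  OUT={}
  B2:  IN={}  OUT={}
  B3:  IN={}  OUT={}
  B4:  IN={}  OUT={c*f}
  B5:  IN={c*f}  OUT={}
  B6:  IN={}  OUT={}

Merge at B4: IN[B4] = OUT[B3] = {}
Applying B4's transfer function to that IN value gives OUT[B4] (row B4 above).

Answer: {c*f}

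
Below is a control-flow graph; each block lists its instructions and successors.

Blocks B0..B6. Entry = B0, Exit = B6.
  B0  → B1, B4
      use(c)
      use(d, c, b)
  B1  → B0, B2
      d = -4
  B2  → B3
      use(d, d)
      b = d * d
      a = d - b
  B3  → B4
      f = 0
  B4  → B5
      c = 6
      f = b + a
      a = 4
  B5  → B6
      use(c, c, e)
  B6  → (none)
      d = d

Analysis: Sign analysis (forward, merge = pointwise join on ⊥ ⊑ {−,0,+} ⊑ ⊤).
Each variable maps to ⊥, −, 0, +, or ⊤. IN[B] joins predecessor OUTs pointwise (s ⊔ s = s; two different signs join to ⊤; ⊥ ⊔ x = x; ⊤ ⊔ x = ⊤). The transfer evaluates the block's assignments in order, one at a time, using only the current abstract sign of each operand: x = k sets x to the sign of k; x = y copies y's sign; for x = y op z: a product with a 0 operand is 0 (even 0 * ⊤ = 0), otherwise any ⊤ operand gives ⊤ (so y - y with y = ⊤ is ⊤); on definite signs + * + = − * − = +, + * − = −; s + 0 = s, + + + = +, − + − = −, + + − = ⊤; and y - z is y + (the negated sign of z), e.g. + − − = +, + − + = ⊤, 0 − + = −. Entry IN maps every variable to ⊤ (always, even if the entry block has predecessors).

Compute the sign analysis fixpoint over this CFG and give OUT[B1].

Answer: {a: ⊤, b: ⊤, c: ⊤, d: -, e: ⊤, f: ⊤}

Derivation:
Per-block solution:
  B0: | IN=(all ⊤) | OUT=(all ⊤)
  B1: | IN=(all ⊤) | OUT={d:-; rest ⊤}
  B2: | IN={d:-; rest ⊤} | OUT={a:-, b:+, d:-; rest ⊤}
  B3: | IN={a:-, b:+, d:-; rest ⊤} | OUT={a:-, b:+, d:-, f:0; rest ⊤}
  B4: | IN=(all ⊤) | OUT={a:+, c:+; rest ⊤}
  B5: | IN={a:+, c:+; rest ⊤} | OUT={a:+, c:+; rest ⊤}
  B6: | IN={a:+, c:+; rest ⊤} | OUT={a:+, c:+; rest ⊤}

Merge at B1: IN[B1] = OUT[B0] = {a: ⊤, b: ⊤, c: ⊤, d: ⊤, e: ⊤, f: ⊤}
Applying B1's transfer function to that IN value gives OUT[B1] (row B1 above).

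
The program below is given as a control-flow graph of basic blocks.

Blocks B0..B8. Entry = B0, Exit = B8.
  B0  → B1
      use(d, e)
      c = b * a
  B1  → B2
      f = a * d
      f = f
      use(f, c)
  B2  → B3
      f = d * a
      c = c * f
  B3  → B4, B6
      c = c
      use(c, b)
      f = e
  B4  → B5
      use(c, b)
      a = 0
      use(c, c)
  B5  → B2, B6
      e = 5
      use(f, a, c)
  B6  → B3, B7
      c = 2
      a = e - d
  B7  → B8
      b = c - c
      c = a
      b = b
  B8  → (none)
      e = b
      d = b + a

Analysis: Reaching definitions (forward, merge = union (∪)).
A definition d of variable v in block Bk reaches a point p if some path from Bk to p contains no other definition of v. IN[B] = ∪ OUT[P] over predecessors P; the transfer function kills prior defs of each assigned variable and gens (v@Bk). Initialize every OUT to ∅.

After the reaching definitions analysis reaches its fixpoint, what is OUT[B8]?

Converged values:
  B0:   IN={}   OUT={c@B0}
  B1:   IN={c@B0}   OUT={c@B0, f@B1}
  B2:   IN={a@B4, c@B0, c@B3, e@B5, f@B1, f@B3}   OUT={a@B4, c@B2, e@B5, f@B2}
  B3:   IN={a@B4, a@B6, c@B2, c@B6, e@B5, f@B2, f@B3}   OUT={a@B4, a@B6, c@B3, e@B5, f@B3}
  B4:   IN={a@B4, a@B6, c@B3, e@B5, f@B3}   OUT={a@B4, c@B3, e@B5, f@B3}
  B5:   IN={a@B4, c@B3, e@B5, f@B3}   OUT={a@B4, c@B3, e@B5, f@B3}
  B6:   IN={a@B4, a@B6, c@B3, e@B5, f@B3}   OUT={a@B6, c@B6, e@B5, f@B3}
  B7:   IN={a@B6, c@B6, e@B5, f@B3}   OUT={a@B6, b@B7, c@B7, e@B5, f@B3}
  B8:   IN={a@B6, b@B7, c@B7, e@B5, f@B3}   OUT={a@B6, b@B7, c@B7, d@B8, e@B8, f@B3}

Merge at B8: IN[B8] = OUT[B7] = {a@B6, b@B7, c@B7, e@B5, f@B3}
Applying B8's transfer function to that IN value gives OUT[B8] (row B8 above).

Answer: {a@B6, b@B7, c@B7, d@B8, e@B8, f@B3}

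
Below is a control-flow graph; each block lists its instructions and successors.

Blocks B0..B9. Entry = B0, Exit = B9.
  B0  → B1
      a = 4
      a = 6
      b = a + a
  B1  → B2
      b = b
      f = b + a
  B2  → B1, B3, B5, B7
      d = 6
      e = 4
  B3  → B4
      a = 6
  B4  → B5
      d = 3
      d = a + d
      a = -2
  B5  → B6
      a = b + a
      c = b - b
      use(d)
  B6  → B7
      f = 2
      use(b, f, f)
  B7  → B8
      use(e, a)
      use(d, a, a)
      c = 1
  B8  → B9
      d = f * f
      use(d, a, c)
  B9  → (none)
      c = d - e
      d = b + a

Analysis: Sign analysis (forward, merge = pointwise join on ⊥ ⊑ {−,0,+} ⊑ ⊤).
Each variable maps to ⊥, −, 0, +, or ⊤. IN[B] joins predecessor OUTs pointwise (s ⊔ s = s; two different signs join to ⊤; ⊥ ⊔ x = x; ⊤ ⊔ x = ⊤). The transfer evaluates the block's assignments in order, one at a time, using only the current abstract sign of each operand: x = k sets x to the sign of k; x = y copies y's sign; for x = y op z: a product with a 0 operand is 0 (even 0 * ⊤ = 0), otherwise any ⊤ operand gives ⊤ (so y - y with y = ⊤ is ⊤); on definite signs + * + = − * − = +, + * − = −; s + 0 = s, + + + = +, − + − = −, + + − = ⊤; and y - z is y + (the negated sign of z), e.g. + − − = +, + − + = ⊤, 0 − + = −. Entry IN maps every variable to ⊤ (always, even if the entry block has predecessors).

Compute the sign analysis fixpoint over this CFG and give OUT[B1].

Answer: {a: +, b: +, c: ⊤, d: ⊤, e: ⊤, f: +}

Trace:
Per-block solution:
  B0:  IN=(all ⊤)  OUT={a:+, b:+; rest ⊤}
  B1:  IN={a:+, b:+; rest ⊤}  OUT={a:+, b:+, f:+; rest ⊤}
  B2:  IN={a:+, b:+, f:+; rest ⊤}  OUT={a:+, b:+, d:+, e:+, f:+; rest ⊤}
  B3:  IN={a:+, b:+, d:+, e:+, f:+; rest ⊤}  OUT={a:+, b:+, d:+, e:+, f:+; rest ⊤}
  B4:  IN={a:+, b:+, d:+, e:+, f:+; rest ⊤}  OUT={a:-, b:+, d:+, e:+, f:+; rest ⊤}
  B5:  IN={b:+, d:+, e:+, f:+; rest ⊤}  OUT={b:+, d:+, e:+, f:+; rest ⊤}
  B6:  IN={b:+, d:+, e:+, f:+; rest ⊤}  OUT={b:+, d:+, e:+, f:+; rest ⊤}
  B7:  IN={b:+, d:+, e:+, f:+; rest ⊤}  OUT={b:+, c:+, d:+, e:+, f:+; rest ⊤}
  B8:  IN={b:+, c:+, d:+, e:+, f:+; rest ⊤}  OUT={b:+, c:+, d:+, e:+, f:+; rest ⊤}
  B9:  IN={b:+, c:+, d:+, e:+, f:+; rest ⊤}  OUT={b:+, e:+, f:+; rest ⊤}

Merge at B1: IN[B1] = OUT[B0] ⊔ OUT[B2] = {a: +, b: +, c: ⊤, d: ⊤, e: ⊤, f: ⊤}
Applying B1's transfer function to that IN value gives OUT[B1] (row B1 above).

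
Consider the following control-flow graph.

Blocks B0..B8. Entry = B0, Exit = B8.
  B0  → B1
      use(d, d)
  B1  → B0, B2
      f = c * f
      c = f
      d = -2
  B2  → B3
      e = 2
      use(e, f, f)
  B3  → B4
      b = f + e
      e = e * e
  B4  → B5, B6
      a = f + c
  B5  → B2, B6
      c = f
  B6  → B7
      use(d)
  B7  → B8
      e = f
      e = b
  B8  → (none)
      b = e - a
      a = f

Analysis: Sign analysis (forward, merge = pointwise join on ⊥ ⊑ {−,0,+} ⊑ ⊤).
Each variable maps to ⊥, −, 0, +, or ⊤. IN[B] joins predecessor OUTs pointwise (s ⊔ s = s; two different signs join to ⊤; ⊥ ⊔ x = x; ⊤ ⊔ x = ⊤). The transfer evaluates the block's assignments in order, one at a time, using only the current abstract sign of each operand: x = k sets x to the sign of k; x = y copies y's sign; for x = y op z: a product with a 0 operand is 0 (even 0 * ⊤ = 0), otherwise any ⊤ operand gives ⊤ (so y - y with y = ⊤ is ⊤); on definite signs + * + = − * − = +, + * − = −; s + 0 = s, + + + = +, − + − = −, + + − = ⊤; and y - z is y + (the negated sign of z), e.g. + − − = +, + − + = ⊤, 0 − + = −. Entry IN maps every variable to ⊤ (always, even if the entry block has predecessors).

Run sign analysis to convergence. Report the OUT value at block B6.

Per-block solution:
  B0:   IN=(all ⊤)   OUT=(all ⊤)
  B1:   IN=(all ⊤)   OUT={d:-; rest ⊤}
  B2:   IN={d:-; rest ⊤}   OUT={d:-, e:+; rest ⊤}
  B3:   IN={d:-, e:+; rest ⊤}   OUT={d:-, e:+; rest ⊤}
  B4:   IN={d:-, e:+; rest ⊤}   OUT={d:-, e:+; rest ⊤}
  B5:   IN={d:-, e:+; rest ⊤}   OUT={d:-, e:+; rest ⊤}
  B6:   IN={d:-, e:+; rest ⊤}   OUT={d:-, e:+; rest ⊤}
  B7:   IN={d:-, e:+; rest ⊤}   OUT={d:-; rest ⊤}
  B8:   IN={d:-; rest ⊤}   OUT={d:-; rest ⊤}

Merge at B6: IN[B6] = OUT[B4] ⊔ OUT[B5] = {a: ⊤, b: ⊤, c: ⊤, d: -, e: +, f: ⊤}
Applying B6's transfer function to that IN value gives OUT[B6] (row B6 above).

Answer: {a: ⊤, b: ⊤, c: ⊤, d: -, e: +, f: ⊤}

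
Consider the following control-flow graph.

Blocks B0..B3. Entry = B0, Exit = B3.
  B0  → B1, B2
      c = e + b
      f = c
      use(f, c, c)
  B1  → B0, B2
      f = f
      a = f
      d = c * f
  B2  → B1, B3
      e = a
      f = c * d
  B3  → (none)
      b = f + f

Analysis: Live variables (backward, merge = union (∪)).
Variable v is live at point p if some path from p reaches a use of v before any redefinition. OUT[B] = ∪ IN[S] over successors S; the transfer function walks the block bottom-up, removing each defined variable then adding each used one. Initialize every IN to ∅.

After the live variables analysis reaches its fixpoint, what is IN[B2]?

Answer: {a, b, c, d}

Working:
Per-block solution:
  B0:   IN={a, b, d, e}   OUT={a, b, c, d, e, f}
  B1:   IN={b, c, e, f}   OUT={a, b, c, d, e}
  B2:   IN={a, b, c, d}   OUT={b, c, e, f}
  B3:   IN={f}   OUT={}

Merge at B2: OUT[B2] = IN[B1] ⊔ IN[B3] = {b, c, e, f}
Applying B2's transfer function to that OUT value gives IN[B2] (row B2 above).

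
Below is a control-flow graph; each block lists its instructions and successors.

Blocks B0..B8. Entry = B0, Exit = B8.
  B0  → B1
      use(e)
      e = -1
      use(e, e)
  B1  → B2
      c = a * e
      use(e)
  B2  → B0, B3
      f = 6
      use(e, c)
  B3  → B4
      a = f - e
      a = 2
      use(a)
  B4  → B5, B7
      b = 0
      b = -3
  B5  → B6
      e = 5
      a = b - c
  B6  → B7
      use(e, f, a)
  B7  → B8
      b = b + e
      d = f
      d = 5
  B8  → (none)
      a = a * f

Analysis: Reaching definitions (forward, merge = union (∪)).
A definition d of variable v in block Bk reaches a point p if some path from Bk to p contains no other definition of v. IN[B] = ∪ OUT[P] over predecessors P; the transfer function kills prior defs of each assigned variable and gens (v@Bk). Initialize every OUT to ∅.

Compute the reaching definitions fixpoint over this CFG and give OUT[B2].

Converged values:
  B0: | IN={c@B1, e@B0, f@B2} | OUT={c@B1, e@B0, f@B2}
  B1: | IN={c@B1, e@B0, f@B2} | OUT={c@B1, e@B0, f@B2}
  B2: | IN={c@B1, e@B0, f@B2} | OUT={c@B1, e@B0, f@B2}
  B3: | IN={c@B1, e@B0, f@B2} | OUT={a@B3, c@B1, e@B0, f@B2}
  B4: | IN={a@B3, c@B1, e@B0, f@B2} | OUT={a@B3, b@B4, c@B1, e@B0, f@B2}
  B5: | IN={a@B3, b@B4, c@B1, e@B0, f@B2} | OUT={a@B5, b@B4, c@B1, e@B5, f@B2}
  B6: | IN={a@B5, b@B4, c@B1, e@B5, f@B2} | OUT={a@B5, b@B4, c@B1, e@B5, f@B2}
  B7: | IN={a@B3, a@B5, b@B4, c@B1, e@B0, e@B5, f@B2} | OUT={a@B3, a@B5, b@B7, c@B1, d@B7, e@B0, e@B5, f@B2}
  B8: | IN={a@B3, a@B5, b@B7, c@B1, d@B7, e@B0, e@B5, f@B2} | OUT={a@B8, b@B7, c@B1, d@B7, e@B0, e@B5, f@B2}

Merge at B2: IN[B2] = OUT[B1] = {c@B1, e@B0, f@B2}
Applying B2's transfer function to that IN value gives OUT[B2] (row B2 above).

Answer: {c@B1, e@B0, f@B2}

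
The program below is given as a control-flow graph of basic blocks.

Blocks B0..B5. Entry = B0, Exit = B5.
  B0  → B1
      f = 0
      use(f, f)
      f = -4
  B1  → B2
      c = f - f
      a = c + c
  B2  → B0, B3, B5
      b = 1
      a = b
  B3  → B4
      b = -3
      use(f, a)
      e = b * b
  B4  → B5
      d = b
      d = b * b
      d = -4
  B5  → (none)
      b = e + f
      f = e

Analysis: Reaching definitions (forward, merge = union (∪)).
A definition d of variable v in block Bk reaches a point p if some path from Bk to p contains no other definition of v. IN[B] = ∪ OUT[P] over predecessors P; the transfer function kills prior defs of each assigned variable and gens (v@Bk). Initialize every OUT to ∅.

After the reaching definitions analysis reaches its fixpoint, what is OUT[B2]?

Answer: {a@B2, b@B2, c@B1, f@B0}

Working:
Per-block solution:
  B0:  IN={a@B2, b@B2, c@B1, f@B0}  OUT={a@B2, b@B2, c@B1, f@B0}
  B1:  IN={a@B2, b@B2, c@B1, f@B0}  OUT={a@B1, b@B2, c@B1, f@B0}
  B2:  IN={a@B1, b@B2, c@B1, f@B0}  OUT={a@B2, b@B2, c@B1, f@B0}
  B3:  IN={a@B2, b@B2, c@B1, f@B0}  OUT={a@B2, b@B3, c@B1, e@B3, f@B0}
  B4:  IN={a@B2, b@B3, c@B1, e@B3, f@B0}  OUT={a@B2, b@B3, c@B1, d@B4, e@B3, f@B0}
  B5:  IN={a@B2, b@B2, b@B3, c@B1, d@B4, e@B3, f@B0}  OUT={a@B2, b@B5, c@B1, d@B4, e@B3, f@B5}

Merge at B2: IN[B2] = OUT[B1] = {a@B1, b@B2, c@B1, f@B0}
Applying B2's transfer function to that IN value gives OUT[B2] (row B2 above).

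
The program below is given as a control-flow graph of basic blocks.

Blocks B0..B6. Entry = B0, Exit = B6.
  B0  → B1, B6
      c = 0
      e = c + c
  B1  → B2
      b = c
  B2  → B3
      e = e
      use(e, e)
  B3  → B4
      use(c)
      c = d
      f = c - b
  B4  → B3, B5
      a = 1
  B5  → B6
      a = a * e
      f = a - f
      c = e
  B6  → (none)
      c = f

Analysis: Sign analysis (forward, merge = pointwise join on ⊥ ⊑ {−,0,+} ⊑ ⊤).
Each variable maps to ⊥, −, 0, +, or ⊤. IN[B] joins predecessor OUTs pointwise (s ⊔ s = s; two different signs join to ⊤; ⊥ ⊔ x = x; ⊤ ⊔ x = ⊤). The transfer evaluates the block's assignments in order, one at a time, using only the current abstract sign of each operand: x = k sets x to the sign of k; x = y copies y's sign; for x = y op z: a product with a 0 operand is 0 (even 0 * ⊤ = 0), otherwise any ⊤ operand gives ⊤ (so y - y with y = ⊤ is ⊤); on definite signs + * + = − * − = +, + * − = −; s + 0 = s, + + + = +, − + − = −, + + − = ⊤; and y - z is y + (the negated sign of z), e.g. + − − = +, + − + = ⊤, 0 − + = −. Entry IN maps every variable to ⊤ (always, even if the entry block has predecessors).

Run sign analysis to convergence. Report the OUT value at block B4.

Answer: {a: +, b: 0, c: ⊤, d: ⊤, e: 0, f: ⊤}

Working:
Converged values:
  B0:   IN=(all ⊤)   OUT={c:0, e:0; rest ⊤}
  B1:   IN={c:0, e:0; rest ⊤}   OUT={b:0, c:0, e:0; rest ⊤}
  B2:   IN={b:0, c:0, e:0; rest ⊤}   OUT={b:0, c:0, e:0; rest ⊤}
  B3:   IN={b:0, e:0; rest ⊤}   OUT={b:0, e:0; rest ⊤}
  B4:   IN={b:0, e:0; rest ⊤}   OUT={a:+, b:0, e:0; rest ⊤}
  B5:   IN={a:+, b:0, e:0; rest ⊤}   OUT={a:0, b:0, c:0, e:0; rest ⊤}
  B6:   IN={c:0, e:0; rest ⊤}   OUT={e:0; rest ⊤}

Merge at B4: IN[B4] = OUT[B3] = {a: ⊤, b: 0, c: ⊤, d: ⊤, e: 0, f: ⊤}
Applying B4's transfer function to that IN value gives OUT[B4] (row B4 above).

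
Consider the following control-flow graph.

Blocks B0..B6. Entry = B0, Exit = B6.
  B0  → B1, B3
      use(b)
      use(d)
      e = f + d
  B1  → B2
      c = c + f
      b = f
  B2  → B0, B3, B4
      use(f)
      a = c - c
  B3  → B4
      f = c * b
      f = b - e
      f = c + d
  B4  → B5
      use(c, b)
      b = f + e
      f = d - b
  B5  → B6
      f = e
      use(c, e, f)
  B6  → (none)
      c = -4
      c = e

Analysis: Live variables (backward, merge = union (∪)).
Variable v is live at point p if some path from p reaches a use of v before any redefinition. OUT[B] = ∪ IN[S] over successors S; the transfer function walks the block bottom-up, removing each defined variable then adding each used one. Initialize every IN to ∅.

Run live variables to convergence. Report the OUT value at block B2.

Fixpoint table:
  B0: | IN={b, c, d, f} | OUT={b, c, d, e, f}
  B1: | IN={c, d, e, f} | OUT={b, c, d, e, f}
  B2: | IN={b, c, d, e, f} | OUT={b, c, d, e, f}
  B3: | IN={b, c, d, e} | OUT={b, c, d, e, f}
  B4: | IN={b, c, d, e, f} | OUT={c, e}
  B5: | IN={c, e} | OUT={e}
  B6: | IN={e} | OUT={}

Merge at B2: OUT[B2] = IN[B0] ⊔ IN[B3] ⊔ IN[B4] = {b, c, d, e, f}

Answer: {b, c, d, e, f}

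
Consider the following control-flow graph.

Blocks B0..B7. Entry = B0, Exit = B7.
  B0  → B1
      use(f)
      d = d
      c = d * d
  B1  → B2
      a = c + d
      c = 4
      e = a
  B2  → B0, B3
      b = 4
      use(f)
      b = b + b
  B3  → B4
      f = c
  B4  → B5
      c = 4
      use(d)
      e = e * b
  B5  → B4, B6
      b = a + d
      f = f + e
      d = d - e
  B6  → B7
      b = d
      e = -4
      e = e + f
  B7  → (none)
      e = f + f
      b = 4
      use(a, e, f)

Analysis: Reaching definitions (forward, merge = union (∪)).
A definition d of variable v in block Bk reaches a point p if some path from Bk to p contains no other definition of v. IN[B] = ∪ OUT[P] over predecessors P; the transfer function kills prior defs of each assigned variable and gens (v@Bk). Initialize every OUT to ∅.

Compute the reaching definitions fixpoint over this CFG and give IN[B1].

Per-block solution:
  B0: | IN={a@B1, b@B2, c@B1, d@B0, e@B1} | OUT={a@B1, b@B2, c@B0, d@B0, e@B1}
  B1: | IN={a@B1, b@B2, c@B0, d@B0, e@B1} | OUT={a@B1, b@B2, c@B1, d@B0, e@B1}
  B2: | IN={a@B1, b@B2, c@B1, d@B0, e@B1} | OUT={a@B1, b@B2, c@B1, d@B0, e@B1}
  B3: | IN={a@B1, b@B2, c@B1, d@B0, e@B1} | OUT={a@B1, b@B2, c@B1, d@B0, e@B1, f@B3}
  B4: | IN={a@B1, b@B2, b@B5, c@B1, c@B4, d@B0, d@B5, e@B1, e@B4, f@B3, f@B5} | OUT={a@B1, b@B2, b@B5, c@B4, d@B0, d@B5, e@B4, f@B3, f@B5}
  B5: | IN={a@B1, b@B2, b@B5, c@B4, d@B0, d@B5, e@B4, f@B3, f@B5} | OUT={a@B1, b@B5, c@B4, d@B5, e@B4, f@B5}
  B6: | IN={a@B1, b@B5, c@B4, d@B5, e@B4, f@B5} | OUT={a@B1, b@B6, c@B4, d@B5, e@B6, f@B5}
  B7: | IN={a@B1, b@B6, c@B4, d@B5, e@B6, f@B5} | OUT={a@B1, b@B7, c@B4, d@B5, e@B7, f@B5}

Merge at B1: IN[B1] = OUT[B0] = {a@B1, b@B2, c@B0, d@B0, e@B1}

Answer: {a@B1, b@B2, c@B0, d@B0, e@B1}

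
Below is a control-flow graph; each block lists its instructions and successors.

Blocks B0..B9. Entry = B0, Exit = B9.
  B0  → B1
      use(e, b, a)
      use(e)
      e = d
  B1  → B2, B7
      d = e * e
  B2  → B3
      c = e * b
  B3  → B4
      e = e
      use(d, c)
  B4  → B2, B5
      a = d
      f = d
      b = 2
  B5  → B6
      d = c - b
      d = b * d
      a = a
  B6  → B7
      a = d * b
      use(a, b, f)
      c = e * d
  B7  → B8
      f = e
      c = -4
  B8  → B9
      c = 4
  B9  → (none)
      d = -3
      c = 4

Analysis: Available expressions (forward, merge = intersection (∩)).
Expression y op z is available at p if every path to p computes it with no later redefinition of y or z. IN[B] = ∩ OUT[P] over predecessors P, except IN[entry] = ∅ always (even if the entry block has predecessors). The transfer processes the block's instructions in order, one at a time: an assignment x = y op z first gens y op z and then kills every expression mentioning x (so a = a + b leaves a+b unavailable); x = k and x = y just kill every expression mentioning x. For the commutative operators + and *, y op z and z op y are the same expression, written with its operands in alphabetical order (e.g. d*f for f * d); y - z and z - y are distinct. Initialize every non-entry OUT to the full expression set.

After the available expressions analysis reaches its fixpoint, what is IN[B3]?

Answer: {b*e}

Working:
Per-block solution:
  B0: | IN={} | OUT={}
  B1: | IN={} | OUT={e*e}
  B2: | IN={} | OUT={b*e}
  B3: | IN={b*e} | OUT={}
  B4: | IN={} | OUT={}
  B5: | IN={} | OUT={c-b}
  B6: | IN={c-b} | OUT={b*d, d*e}
  B7: | IN={} | OUT={}
  B8: | IN={} | OUT={}
  B9: | IN={} | OUT={}

Merge at B3: IN[B3] = OUT[B2] = {b*e}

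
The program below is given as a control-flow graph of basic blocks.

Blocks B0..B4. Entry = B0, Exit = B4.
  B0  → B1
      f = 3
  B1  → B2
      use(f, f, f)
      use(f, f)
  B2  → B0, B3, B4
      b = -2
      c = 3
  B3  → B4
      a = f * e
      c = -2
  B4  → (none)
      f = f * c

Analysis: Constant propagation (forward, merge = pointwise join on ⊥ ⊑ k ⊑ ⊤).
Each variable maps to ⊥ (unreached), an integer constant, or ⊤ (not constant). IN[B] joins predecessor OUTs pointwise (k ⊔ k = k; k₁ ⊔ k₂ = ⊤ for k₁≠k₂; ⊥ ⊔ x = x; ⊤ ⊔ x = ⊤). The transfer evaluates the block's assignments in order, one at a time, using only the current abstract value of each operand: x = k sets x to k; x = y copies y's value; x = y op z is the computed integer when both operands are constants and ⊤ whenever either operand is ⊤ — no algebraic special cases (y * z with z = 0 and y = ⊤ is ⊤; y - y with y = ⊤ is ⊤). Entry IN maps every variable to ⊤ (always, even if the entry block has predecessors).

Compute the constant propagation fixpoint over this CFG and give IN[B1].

Converged values:
  B0:   IN=(all ⊤)   OUT={f:3; rest ⊤}
  B1:   IN={f:3; rest ⊤}   OUT={f:3; rest ⊤}
  B2:   IN={f:3; rest ⊤}   OUT={b:-2, c:3, f:3; rest ⊤}
  B3:   IN={b:-2, c:3, f:3; rest ⊤}   OUT={b:-2, c:-2, f:3; rest ⊤}
  B4:   IN={b:-2, f:3; rest ⊤}   OUT={b:-2; rest ⊤}

Merge at B1: IN[B1] = OUT[B0] = {a: ⊤, b: ⊤, c: ⊤, d: ⊤, e: ⊤, f: 3}

Answer: {a: ⊤, b: ⊤, c: ⊤, d: ⊤, e: ⊤, f: 3}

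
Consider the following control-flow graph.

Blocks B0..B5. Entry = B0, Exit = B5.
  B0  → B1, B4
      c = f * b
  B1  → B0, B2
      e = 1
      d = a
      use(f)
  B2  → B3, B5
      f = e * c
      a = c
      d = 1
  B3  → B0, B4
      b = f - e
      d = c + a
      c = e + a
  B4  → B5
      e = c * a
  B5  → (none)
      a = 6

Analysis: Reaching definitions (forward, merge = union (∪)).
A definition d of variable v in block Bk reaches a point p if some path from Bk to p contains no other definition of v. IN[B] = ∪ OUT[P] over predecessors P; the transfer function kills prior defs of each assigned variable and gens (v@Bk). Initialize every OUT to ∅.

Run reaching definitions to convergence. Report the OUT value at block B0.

Answer: {a@B2, b@B3, c@B0, d@B1, d@B3, e@B1, f@B2}

Trace:
Per-block solution:
  B0:  IN={a@B2, b@B3, c@B0, c@B3, d@B1, d@B3, e@B1, f@B2}  OUT={a@B2, b@B3, c@B0, d@B1, d@B3, e@B1, f@B2}
  B1:  IN={a@B2, b@B3, c@B0, d@B1, d@B3, e@B1, f@B2}  OUT={a@B2, b@B3, c@B0, d@B1, e@B1, f@B2}
  B2:  IN={a@B2, b@B3, c@B0, d@B1, e@B1, f@B2}  OUT={a@B2, b@B3, c@B0, d@B2, e@B1, f@B2}
  B3:  IN={a@B2, b@B3, c@B0, d@B2, e@B1, f@B2}  OUT={a@B2, b@B3, c@B3, d@B3, e@B1, f@B2}
  B4:  IN={a@B2, b@B3, c@B0, c@B3, d@B1, d@B3, e@B1, f@B2}  OUT={a@B2, b@B3, c@B0, c@B3, d@B1, d@B3, e@B4, f@B2}
  B5:  IN={a@B2, b@B3, c@B0, c@B3, d@B1, d@B2, d@B3, e@B1, e@B4, f@B2}  OUT={a@B5, b@B3, c@B0, c@B3, d@B1, d@B2, d@B3, e@B1, e@B4, f@B2}

Merge at B0 (entry node, so the boundary value {} is joined with the incoming edge(s)): IN[B0] = {} ⊔ OUT[B1] ⊔ OUT[B3] = {a@B2, b@B3, c@B0, c@B3, d@B1, d@B3, e@B1, f@B2}
Applying B0's transfer function to that IN value gives OUT[B0] (row B0 above).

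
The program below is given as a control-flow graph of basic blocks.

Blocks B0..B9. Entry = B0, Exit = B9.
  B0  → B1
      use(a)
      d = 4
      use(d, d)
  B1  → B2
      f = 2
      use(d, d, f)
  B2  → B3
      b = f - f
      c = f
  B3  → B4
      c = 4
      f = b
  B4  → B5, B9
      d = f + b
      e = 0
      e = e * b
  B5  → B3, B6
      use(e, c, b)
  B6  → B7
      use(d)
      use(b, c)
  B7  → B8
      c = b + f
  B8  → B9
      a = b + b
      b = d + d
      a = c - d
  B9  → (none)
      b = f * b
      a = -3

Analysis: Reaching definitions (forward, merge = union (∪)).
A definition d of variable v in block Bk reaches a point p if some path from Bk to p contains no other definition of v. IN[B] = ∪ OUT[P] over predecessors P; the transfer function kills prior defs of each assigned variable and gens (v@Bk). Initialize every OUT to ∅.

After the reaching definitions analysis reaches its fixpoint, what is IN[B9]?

Answer: {a@B8, b@B2, b@B8, c@B3, c@B7, d@B4, e@B4, f@B3}

Trace:
Converged values:
  B0: | IN={} | OUT={d@B0}
  B1: | IN={d@B0} | OUT={d@B0, f@B1}
  B2: | IN={d@B0, f@B1} | OUT={b@B2, c@B2, d@B0, f@B1}
  B3: | IN={b@B2, c@B2, c@B3, d@B0, d@B4, e@B4, f@B1, f@B3} | OUT={b@B2, c@B3, d@B0, d@B4, e@B4, f@B3}
  B4: | IN={b@B2, c@B3, d@B0, d@B4, e@B4, f@B3} | OUT={b@B2, c@B3, d@B4, e@B4, f@B3}
  B5: | IN={b@B2, c@B3, d@B4, e@B4, f@B3} | OUT={b@B2, c@B3, d@B4, e@B4, f@B3}
  B6: | IN={b@B2, c@B3, d@B4, e@B4, f@B3} | OUT={b@B2, c@B3, d@B4, e@B4, f@B3}
  B7: | IN={b@B2, c@B3, d@B4, e@B4, f@B3} | OUT={b@B2, c@B7, d@B4, e@B4, f@B3}
  B8: | IN={b@B2, c@B7, d@B4, e@B4, f@B3} | OUT={a@B8, b@B8, c@B7, d@B4, e@B4, f@B3}
  B9: | IN={a@B8, b@B2, b@B8, c@B3, c@B7, d@B4, e@B4, f@B3} | OUT={a@B9, b@B9, c@B3, c@B7, d@B4, e@B4, f@B3}

Merge at B9: IN[B9] = OUT[B4] ⊔ OUT[B8] = {a@B8, b@B2, b@B8, c@B3, c@B7, d@B4, e@B4, f@B3}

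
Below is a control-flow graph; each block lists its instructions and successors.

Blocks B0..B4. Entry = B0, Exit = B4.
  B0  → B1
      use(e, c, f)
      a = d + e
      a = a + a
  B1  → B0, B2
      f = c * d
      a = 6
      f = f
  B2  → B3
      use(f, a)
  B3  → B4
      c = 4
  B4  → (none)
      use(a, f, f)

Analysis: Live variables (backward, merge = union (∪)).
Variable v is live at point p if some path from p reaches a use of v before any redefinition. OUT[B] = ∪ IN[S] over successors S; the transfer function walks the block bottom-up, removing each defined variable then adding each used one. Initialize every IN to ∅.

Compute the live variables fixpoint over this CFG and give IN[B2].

Answer: {a, f}

Trace:
Per-block solution:
  B0: | IN={c, d, e, f} | OUT={c, d, e}
  B1: | IN={c, d, e} | OUT={a, c, d, e, f}
  B2: | IN={a, f} | OUT={a, f}
  B3: | IN={a, f} | OUT={a, f}
  B4: | IN={a, f} | OUT={}

Merge at B2: OUT[B2] = IN[B3] = {a, f}
Applying B2's transfer function to that OUT value gives IN[B2] (row B2 above).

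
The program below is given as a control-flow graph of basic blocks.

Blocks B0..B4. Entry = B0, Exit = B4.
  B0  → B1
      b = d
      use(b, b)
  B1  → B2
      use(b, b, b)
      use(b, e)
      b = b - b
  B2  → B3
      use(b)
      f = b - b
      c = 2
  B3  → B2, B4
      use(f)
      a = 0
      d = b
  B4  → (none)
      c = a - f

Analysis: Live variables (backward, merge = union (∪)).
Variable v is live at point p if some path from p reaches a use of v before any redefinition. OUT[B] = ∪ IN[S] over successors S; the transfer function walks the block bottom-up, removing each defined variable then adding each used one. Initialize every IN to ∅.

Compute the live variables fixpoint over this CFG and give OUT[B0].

Converged values:
  B0: | IN={d, e} | OUT={b, e}
  B1: | IN={b, e} | OUT={b}
  B2: | IN={b} | OUT={b, f}
  B3: | IN={b, f} | OUT={a, b, f}
  B4: | IN={a, f} | OUT={}

Merge at B0: OUT[B0] = IN[B1] = {b, e}

Answer: {b, e}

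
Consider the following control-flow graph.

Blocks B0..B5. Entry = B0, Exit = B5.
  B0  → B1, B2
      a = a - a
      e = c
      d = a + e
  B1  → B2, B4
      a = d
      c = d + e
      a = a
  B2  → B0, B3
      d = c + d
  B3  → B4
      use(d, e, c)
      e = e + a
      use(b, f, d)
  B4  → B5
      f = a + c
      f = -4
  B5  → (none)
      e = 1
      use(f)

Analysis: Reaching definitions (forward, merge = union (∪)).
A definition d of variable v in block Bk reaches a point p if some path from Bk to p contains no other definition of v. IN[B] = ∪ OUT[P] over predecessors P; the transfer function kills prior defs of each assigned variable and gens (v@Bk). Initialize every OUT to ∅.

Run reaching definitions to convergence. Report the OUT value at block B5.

Converged values:
  B0:  IN={a@B0, a@B1, c@B1, d@B2, e@B0}  OUT={a@B0, c@B1, d@B0, e@B0}
  B1:  IN={a@B0, c@B1, d@B0, e@B0}  OUT={a@B1, c@B1, d@B0, e@B0}
  B2:  IN={a@B0, a@B1, c@B1, d@B0, e@B0}  OUT={a@B0, a@B1, c@B1, d@B2, e@B0}
  B3:  IN={a@B0, a@B1, c@B1, d@B2, e@B0}  OUT={a@B0, a@B1, c@B1, d@B2, e@B3}
  B4:  IN={a@B0, a@B1, c@B1, d@B0, d@B2, e@B0, e@B3}  OUT={a@B0, a@B1, c@B1, d@B0, d@B2, e@B0, e@B3, f@B4}
  B5:  IN={a@B0, a@B1, c@B1, d@B0, d@B2, e@B0, e@B3, f@B4}  OUT={a@B0, a@B1, c@B1, d@B0, d@B2, e@B5, f@B4}

Merge at B5: IN[B5] = OUT[B4] = {a@B0, a@B1, c@B1, d@B0, d@B2, e@B0, e@B3, f@B4}
Applying B5's transfer function to that IN value gives OUT[B5] (row B5 above).

Answer: {a@B0, a@B1, c@B1, d@B0, d@B2, e@B5, f@B4}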